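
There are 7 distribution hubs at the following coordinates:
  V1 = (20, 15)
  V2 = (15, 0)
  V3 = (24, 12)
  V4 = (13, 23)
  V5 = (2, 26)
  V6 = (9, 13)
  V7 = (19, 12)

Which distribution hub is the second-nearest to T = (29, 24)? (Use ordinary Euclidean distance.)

Since √ is increasing, it suffices to compare squared distances:
|TV1|² = (29−20)² + (24−15)² = 81 + 81 = 162
|TV2|² = (29−15)² + (24−0)² = 196 + 576 = 772
|TV3|² = (29−24)² + (24−12)² = 25 + 144 = 169
|TV4|² = (29−13)² + (24−23)² = 256 + 1 = 257
|TV5|² = (29−2)² + (24−26)² = 729 + 4 = 733
|TV6|² = (29−9)² + (24−13)² = 400 + 121 = 521
|TV7|² = (29−19)² + (24−12)² = 100 + 144 = 244
Sorted ascending: V1, V3, V7, … — the second-nearest is V3.

V3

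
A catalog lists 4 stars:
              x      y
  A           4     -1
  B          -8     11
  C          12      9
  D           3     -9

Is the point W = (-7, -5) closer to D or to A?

D

Compare squared distances:
|WD|² = (-7−3)² + (-5−(-9))² = 100 + 16 = 116
|WA|² = (-7−4)² + (-5−(-1))² = 121 + 16 = 137
116 < 137, so D is closer.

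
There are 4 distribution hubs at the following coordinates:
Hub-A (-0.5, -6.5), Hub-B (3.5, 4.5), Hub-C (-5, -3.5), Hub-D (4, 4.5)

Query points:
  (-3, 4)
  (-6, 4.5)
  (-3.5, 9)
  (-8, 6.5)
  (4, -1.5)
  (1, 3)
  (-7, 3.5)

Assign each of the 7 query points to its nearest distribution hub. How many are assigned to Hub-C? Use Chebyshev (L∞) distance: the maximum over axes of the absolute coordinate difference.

3

(-3, 4) — d to each: Hub-A:10.5, Hub-B:6.5, Hub-C:7.5, Hub-D:7 → nearest is Hub-B
(-6, 4.5) — d to each: Hub-A:11, Hub-B:9.5, Hub-C:8, Hub-D:10 → nearest is Hub-C
(-3.5, 9) — d to each: Hub-A:15.5, Hub-B:7, Hub-C:12.5, Hub-D:7.5 → nearest is Hub-B
(-8, 6.5) — d to each: Hub-A:13, Hub-B:11.5, Hub-C:10, Hub-D:12 → nearest is Hub-C
(4, -1.5) — d to each: Hub-A:5, Hub-B:6, Hub-C:9, Hub-D:6 → nearest is Hub-A
(1, 3) — d to each: Hub-A:9.5, Hub-B:2.5, Hub-C:6.5, Hub-D:3 → nearest is Hub-B
(-7, 3.5) — d to each: Hub-A:10, Hub-B:10.5, Hub-C:7, Hub-D:11 → nearest is Hub-C
3 of the 7 points have Hub-C as nearest.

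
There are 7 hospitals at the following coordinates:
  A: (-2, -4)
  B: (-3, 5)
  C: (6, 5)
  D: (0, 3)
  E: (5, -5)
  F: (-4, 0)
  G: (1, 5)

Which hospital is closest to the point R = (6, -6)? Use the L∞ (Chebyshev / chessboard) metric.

d(R,A) = max(8, 2) = 8
d(R,B) = max(9, 11) = 11
d(R,C) = max(0, 11) = 11
d(R,D) = max(6, 9) = 9
d(R,E) = max(1, 1) = 1
d(R,F) = max(10, 6) = 10
d(R,G) = max(5, 11) = 11
E is nearest.

E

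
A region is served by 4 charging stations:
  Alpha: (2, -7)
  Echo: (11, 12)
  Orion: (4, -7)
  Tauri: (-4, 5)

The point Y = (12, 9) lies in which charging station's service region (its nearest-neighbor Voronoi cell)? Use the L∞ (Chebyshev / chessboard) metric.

Echo

d(Y, Alpha) = max(10, 16) = 16
d(Y, Echo) = max(1, 3) = 3
d(Y, Orion) = max(8, 16) = 16
d(Y, Tauri) = max(16, 4) = 16
Echo is nearest.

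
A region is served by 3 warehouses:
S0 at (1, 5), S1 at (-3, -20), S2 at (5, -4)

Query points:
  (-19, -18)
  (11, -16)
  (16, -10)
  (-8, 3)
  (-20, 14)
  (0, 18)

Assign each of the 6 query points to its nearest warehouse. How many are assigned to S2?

(-19, -18) — d² to each: S0:929, S1:260, S2:772 → nearest is S1
(11, -16) — d² to each: S0:541, S1:212, S2:180 → nearest is S2
(16, -10) — d² to each: S0:450, S1:461, S2:157 → nearest is S2
(-8, 3) — d² to each: S0:85, S1:554, S2:218 → nearest is S0
(-20, 14) — d² to each: S0:522, S1:1445, S2:949 → nearest is S0
(0, 18) — d² to each: S0:170, S1:1453, S2:509 → nearest is S0
2 of the 6 points have S2 as nearest.

2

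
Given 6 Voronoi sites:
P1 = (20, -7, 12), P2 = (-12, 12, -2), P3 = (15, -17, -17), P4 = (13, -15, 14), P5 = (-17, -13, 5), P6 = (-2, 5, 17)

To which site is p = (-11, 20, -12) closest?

P2

Since √ is increasing, it suffices to compare squared distances:
|pP1|² = (-11−20)² + (20−(-7))² + (-12−12)² = 961 + 729 + 576 = 2266
|pP2|² = (-11−(-12))² + (20−12)² + (-12−(-2))² = 1 + 64 + 100 = 165
|pP3|² = (-11−15)² + (20−(-17))² + (-12−(-17))² = 676 + 1369 + 25 = 2070
|pP4|² = (-11−13)² + (20−(-15))² + (-12−14)² = 576 + 1225 + 676 = 2477
|pP5|² = (-11−(-17))² + (20−(-13))² + (-12−5)² = 36 + 1089 + 289 = 1414
|pP6|² = (-11−(-2))² + (20−5)² + (-12−17)² = 81 + 225 + 841 = 1147
The smallest is to P2, so p lies in the Voronoi region of P2.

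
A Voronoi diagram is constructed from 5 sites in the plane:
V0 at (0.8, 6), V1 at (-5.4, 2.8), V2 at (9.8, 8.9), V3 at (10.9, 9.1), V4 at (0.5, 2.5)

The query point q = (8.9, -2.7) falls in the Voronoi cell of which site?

Compare squared distances (the ordering matches that of the actual distances):
|qV0|² = 65.61 + 75.69 = 141.3
|qV1|² = 204.49 + 30.25 = 234.74
|qV2|² = 0.81 + 134.56 = 135.37
|qV3|² = 4 + 139.24 = 143.24
|qV4|² = 70.56 + 27.04 = 97.6
The smallest is to V4, so q lies in the Voronoi region of V4.

V4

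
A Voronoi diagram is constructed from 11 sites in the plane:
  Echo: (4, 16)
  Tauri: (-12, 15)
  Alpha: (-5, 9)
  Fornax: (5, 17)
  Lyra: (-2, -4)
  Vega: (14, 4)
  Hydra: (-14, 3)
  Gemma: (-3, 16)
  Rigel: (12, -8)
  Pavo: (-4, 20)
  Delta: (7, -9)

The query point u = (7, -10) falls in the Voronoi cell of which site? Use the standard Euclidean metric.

Compare squared distances (the ordering matches that of the actual distances):
d²(u, Echo) = 9 + 676 = 685
d²(u, Tauri) = 361 + 625 = 986
d²(u, Alpha) = 144 + 361 = 505
d²(u, Fornax) = 4 + 729 = 733
d²(u, Lyra) = 81 + 36 = 117
d²(u, Vega) = 49 + 196 = 245
d²(u, Hydra) = 441 + 169 = 610
d²(u, Gemma) = 100 + 676 = 776
d²(u, Rigel) = 25 + 4 = 29
d²(u, Pavo) = 121 + 900 = 1021
d²(u, Delta) = 0 + 1 = 1
The smallest is to Delta, so u lies in the Voronoi region of Delta.

Delta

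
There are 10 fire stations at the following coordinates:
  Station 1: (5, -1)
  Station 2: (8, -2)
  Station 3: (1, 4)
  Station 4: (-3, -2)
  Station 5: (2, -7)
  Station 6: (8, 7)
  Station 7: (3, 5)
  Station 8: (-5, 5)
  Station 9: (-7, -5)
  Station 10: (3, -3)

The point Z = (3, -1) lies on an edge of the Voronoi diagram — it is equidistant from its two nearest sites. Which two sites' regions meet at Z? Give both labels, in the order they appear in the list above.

Station 1 and Station 10

Squared distances from Z to each site:
d²(Z, Station 1) = 4 + 0 = 4
d²(Z, Station 2) = 25 + 1 = 26
d²(Z, Station 3) = 4 + 25 = 29
d²(Z, Station 4) = 36 + 1 = 37
d²(Z, Station 5) = 1 + 36 = 37
d²(Z, Station 6) = 25 + 64 = 89
d²(Z, Station 7) = 0 + 36 = 36
d²(Z, Station 8) = 64 + 36 = 100
d²(Z, Station 9) = 100 + 16 = 116
d²(Z, Station 10) = 0 + 4 = 4
Z is equidistant from Station 1 and Station 10 (both at squared distance 4), and every other site is strictly farther — so Z lies on the Station 1–Station 10 Voronoi edge.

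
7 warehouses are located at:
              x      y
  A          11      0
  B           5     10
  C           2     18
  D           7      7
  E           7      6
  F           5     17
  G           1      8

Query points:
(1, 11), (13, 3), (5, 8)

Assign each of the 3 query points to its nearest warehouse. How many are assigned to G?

1

(1, 11) — d² to each: A:221, B:17, C:50, D:52, E:61, F:52, G:9 → nearest is G
(13, 3) — d² to each: A:13, B:113, C:346, D:52, E:45, F:260, G:169 → nearest is A
(5, 8) — d² to each: A:100, B:4, C:109, D:5, E:8, F:81, G:16 → nearest is B
1 of the 3 points has G as nearest.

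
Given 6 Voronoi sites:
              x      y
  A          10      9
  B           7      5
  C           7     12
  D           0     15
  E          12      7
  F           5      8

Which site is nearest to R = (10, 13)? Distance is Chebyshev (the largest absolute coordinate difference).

d(R,A) = max(0, 4) = 4
d(R,B) = max(3, 8) = 8
d(R,C) = max(3, 1) = 3
d(R,D) = max(10, 2) = 10
d(R,E) = max(2, 6) = 6
d(R,F) = max(5, 5) = 5
The smallest is to C, so R lies in the Voronoi region of C.

C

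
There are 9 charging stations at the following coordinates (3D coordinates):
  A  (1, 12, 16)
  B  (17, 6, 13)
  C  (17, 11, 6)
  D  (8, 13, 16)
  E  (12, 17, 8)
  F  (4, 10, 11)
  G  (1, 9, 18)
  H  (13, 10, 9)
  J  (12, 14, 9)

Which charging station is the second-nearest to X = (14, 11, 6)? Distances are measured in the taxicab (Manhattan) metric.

H

d(X,A) = 13 + 1 + 10 = 24
d(X,B) = 3 + 5 + 7 = 15
d(X,C) = 3 + 0 + 0 = 3
d(X,D) = 6 + 2 + 10 = 18
d(X,E) = 2 + 6 + 2 = 10
d(X,F) = 10 + 1 + 5 = 16
d(X,G) = 13 + 2 + 12 = 27
d(X,H) = 1 + 1 + 3 = 5
d(X,J) = 2 + 3 + 3 = 8
Sorted ascending: C, H, J, … — the second-nearest is H.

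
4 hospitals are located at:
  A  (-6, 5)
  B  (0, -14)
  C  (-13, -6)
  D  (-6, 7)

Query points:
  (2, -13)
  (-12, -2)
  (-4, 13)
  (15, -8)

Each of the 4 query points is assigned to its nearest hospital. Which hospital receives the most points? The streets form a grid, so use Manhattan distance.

B

(2, -13) — d to each: A:26, B:3, C:22, D:28 → nearest is B
(-12, -2) — d to each: A:13, B:24, C:5, D:15 → nearest is C
(-4, 13) — d to each: A:10, B:31, C:28, D:8 → nearest is D
(15, -8) — d to each: A:34, B:21, C:30, D:36 → nearest is B
Tally — B:2, C:1, D:1. B captures the most (2).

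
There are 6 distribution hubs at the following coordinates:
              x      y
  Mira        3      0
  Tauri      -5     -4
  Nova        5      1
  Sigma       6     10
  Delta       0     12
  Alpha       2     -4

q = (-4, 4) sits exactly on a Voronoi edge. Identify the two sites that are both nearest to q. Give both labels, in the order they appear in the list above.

Squared distances from q to each site:
d²(q, Mira) = 49 + 16 = 65
d²(q, Tauri) = 1 + 64 = 65
d²(q, Nova) = 81 + 9 = 90
d²(q, Sigma) = 100 + 36 = 136
d²(q, Delta) = 16 + 64 = 80
d²(q, Alpha) = 36 + 64 = 100
q is equidistant from Mira and Tauri (both at squared distance 65), and every other site is strictly farther — so q lies on the Mira–Tauri Voronoi edge.

Mira and Tauri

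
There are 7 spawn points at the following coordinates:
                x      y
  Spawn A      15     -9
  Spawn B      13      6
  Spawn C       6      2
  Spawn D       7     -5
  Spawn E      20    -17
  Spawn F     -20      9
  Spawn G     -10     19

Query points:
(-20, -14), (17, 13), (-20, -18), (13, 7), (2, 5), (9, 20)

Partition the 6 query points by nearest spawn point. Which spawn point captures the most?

Spawn B

(-20, -14) — d² to each: Spawn A:1250, Spawn B:1489, Spawn C:932, Spawn D:810, Spawn E:1609, Spawn F:529, Spawn G:1189 → nearest is Spawn F
(17, 13) — d² to each: Spawn A:488, Spawn B:65, Spawn C:242, Spawn D:424, Spawn E:909, Spawn F:1385, Spawn G:765 → nearest is Spawn B
(-20, -18) — d² to each: Spawn A:1306, Spawn B:1665, Spawn C:1076, Spawn D:898, Spawn E:1601, Spawn F:729, Spawn G:1469 → nearest is Spawn F
(13, 7) — d² to each: Spawn A:260, Spawn B:1, Spawn C:74, Spawn D:180, Spawn E:625, Spawn F:1093, Spawn G:673 → nearest is Spawn B
(2, 5) — d² to each: Spawn A:365, Spawn B:122, Spawn C:25, Spawn D:125, Spawn E:808, Spawn F:500, Spawn G:340 → nearest is Spawn C
(9, 20) — d² to each: Spawn A:877, Spawn B:212, Spawn C:333, Spawn D:629, Spawn E:1490, Spawn F:962, Spawn G:362 → nearest is Spawn B
Tally — Spawn B:3, Spawn C:1, Spawn F:2. Spawn B captures the most (3).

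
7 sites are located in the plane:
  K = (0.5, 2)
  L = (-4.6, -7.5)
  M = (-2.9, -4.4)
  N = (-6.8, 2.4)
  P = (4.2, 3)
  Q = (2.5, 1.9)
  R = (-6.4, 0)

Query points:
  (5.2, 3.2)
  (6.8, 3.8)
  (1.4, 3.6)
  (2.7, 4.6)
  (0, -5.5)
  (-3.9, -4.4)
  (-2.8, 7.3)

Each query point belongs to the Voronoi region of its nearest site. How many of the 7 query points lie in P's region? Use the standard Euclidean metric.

3

(5.2, 3.2) — d² to each: K:23.53, L:210.53, M:123.37, N:144.64, P:1.04, Q:8.98, R:144.8 → nearest is P
(6.8, 3.8) — d² to each: K:42.93, L:257.65, M:161.33, N:186.92, P:7.4, Q:22.1, R:188.68 → nearest is P
(1.4, 3.6) — d² to each: K:3.37, L:159.21, M:82.49, N:68.68, P:8.2, Q:4.1, R:73.8 → nearest is K
(2.7, 4.6) — d² to each: K:11.6, L:199.7, M:112.36, N:95.09, P:4.81, Q:7.33, R:103.97 → nearest is P
(0, -5.5) — d² to each: K:56.5, L:25.16, M:9.62, N:108.65, P:89.89, Q:61.01, R:71.21 → nearest is M
(-3.9, -4.4) — d² to each: K:60.32, L:10.1, M:1, N:54.65, P:120.37, Q:80.65, R:25.61 → nearest is M
(-2.8, 7.3) — d² to each: K:38.98, L:222.28, M:136.9, N:40.01, P:67.49, Q:57.25, R:66.25 → nearest is K
3 of the 7 points have P as nearest.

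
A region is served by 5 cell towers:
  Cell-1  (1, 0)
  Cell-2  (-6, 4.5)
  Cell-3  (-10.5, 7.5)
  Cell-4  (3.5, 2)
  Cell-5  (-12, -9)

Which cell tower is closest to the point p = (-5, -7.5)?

Cell-5

Since √ is increasing, it suffices to compare squared distances:
d²(p, Cell-1) = (-5−1)² + (-7.5−0)² = 36 + 56.25 = 92.25
d²(p, Cell-2) = (-5−(-6))² + (-7.5−4.5)² = 1 + 144 = 145
d²(p, Cell-3) = (-5−(-10.5))² + (-7.5−7.5)² = 30.25 + 225 = 255.25
d²(p, Cell-4) = (-5−3.5)² + (-7.5−2)² = 72.25 + 90.25 = 162.5
d²(p, Cell-5) = (-5−(-12))² + (-7.5−(-9))² = 49 + 2.25 = 51.25
Cell-5 is nearest.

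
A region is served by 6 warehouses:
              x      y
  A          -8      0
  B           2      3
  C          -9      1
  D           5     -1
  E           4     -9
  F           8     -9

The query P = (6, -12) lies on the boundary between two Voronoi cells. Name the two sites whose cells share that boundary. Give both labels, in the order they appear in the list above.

E and F

Squared distances from P to each site:
|PA|² = (6−(-8))² + (-12−0)² = 196 + 144 = 340
|PB|² = (6−2)² + (-12−3)² = 16 + 225 = 241
|PC|² = (6−(-9))² + (-12−1)² = 225 + 169 = 394
|PD|² = (6−5)² + (-12−(-1))² = 1 + 121 = 122
|PE|² = (6−4)² + (-12−(-9))² = 4 + 9 = 13
|PF|² = (6−8)² + (-12−(-9))² = 4 + 9 = 13
P is equidistant from E and F (both at squared distance 13), and every other site is strictly farther — so P lies on the E–F Voronoi edge.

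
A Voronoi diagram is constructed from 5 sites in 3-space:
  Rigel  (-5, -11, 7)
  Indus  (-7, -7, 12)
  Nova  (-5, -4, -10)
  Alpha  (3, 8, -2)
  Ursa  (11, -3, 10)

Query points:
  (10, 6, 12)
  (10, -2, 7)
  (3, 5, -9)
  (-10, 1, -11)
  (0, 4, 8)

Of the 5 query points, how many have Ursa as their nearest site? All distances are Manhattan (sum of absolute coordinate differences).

2

(10, 6, 12) — d to each: Rigel:37, Indus:30, Nova:47, Alpha:23, Ursa:12 → nearest is Ursa
(10, -2, 7) — d to each: Rigel:24, Indus:27, Nova:34, Alpha:26, Ursa:5 → nearest is Ursa
(3, 5, -9) — d to each: Rigel:40, Indus:43, Nova:18, Alpha:10, Ursa:35 → nearest is Alpha
(-10, 1, -11) — d to each: Rigel:35, Indus:34, Nova:11, Alpha:29, Ursa:46 → nearest is Nova
(0, 4, 8) — d to each: Rigel:21, Indus:22, Nova:31, Alpha:17, Ursa:20 → nearest is Alpha
2 of the 5 points have Ursa as nearest.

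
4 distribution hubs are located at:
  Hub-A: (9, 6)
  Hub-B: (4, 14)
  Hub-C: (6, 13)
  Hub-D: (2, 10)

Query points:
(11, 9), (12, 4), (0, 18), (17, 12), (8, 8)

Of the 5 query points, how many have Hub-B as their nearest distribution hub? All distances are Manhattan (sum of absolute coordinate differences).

(11, 9) — d to each: Hub-A:5, Hub-B:12, Hub-C:9, Hub-D:10 → nearest is Hub-A
(12, 4) — d to each: Hub-A:5, Hub-B:18, Hub-C:15, Hub-D:16 → nearest is Hub-A
(0, 18) — d to each: Hub-A:21, Hub-B:8, Hub-C:11, Hub-D:10 → nearest is Hub-B
(17, 12) — d to each: Hub-A:14, Hub-B:15, Hub-C:12, Hub-D:17 → nearest is Hub-C
(8, 8) — d to each: Hub-A:3, Hub-B:10, Hub-C:7, Hub-D:8 → nearest is Hub-A
1 of the 5 points has Hub-B as nearest.

1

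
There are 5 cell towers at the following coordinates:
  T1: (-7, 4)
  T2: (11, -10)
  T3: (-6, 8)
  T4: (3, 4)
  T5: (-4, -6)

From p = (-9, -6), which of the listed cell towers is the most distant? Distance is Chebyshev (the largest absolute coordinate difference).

d(p,T1) = max(2, 10) = 10
d(p,T2) = max(20, 4) = 20
d(p,T3) = max(3, 14) = 14
d(p,T4) = max(12, 10) = 12
d(p,T5) = max(5, 0) = 5
The largest is to T2.

T2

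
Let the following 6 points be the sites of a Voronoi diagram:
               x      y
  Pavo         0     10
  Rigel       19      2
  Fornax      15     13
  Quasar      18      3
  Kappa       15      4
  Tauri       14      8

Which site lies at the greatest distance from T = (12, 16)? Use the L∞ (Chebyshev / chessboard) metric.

d(T, Pavo) = max(12, 6) = 12
d(T, Rigel) = max(7, 14) = 14
d(T, Fornax) = max(3, 3) = 3
d(T, Quasar) = max(6, 13) = 13
d(T, Kappa) = max(3, 12) = 12
d(T, Tauri) = max(2, 8) = 8
The largest is to Rigel.

Rigel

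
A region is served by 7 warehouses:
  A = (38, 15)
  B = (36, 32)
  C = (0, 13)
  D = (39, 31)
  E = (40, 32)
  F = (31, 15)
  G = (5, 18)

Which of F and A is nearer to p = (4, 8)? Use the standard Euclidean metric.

F

Compare squared distances:
|pF|² = (4−31)² + (8−15)² = 729 + 49 = 778
|pA|² = (4−38)² + (8−15)² = 1156 + 49 = 1205
778 < 1205, so F is closer.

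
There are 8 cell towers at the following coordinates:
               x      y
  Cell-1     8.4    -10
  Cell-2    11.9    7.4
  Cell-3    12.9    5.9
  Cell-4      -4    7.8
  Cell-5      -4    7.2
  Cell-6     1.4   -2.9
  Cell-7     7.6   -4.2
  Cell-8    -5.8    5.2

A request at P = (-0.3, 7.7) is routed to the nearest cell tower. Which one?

Cell-4

Compare squared distances (the ordering matches that of the actual distances):
d²(P, Cell-1) = 75.69 + 313.29 = 388.98
d²(P, Cell-2) = 148.84 + 0.09 = 148.93
d²(P, Cell-3) = 174.24 + 3.24 = 177.48
d²(P, Cell-4) = 13.69 + 0.01 = 13.7
d²(P, Cell-5) = 13.69 + 0.25 = 13.94
d²(P, Cell-6) = 2.89 + 112.36 = 115.25
d²(P, Cell-7) = 62.41 + 141.61 = 204.02
d²(P, Cell-8) = 30.25 + 6.25 = 36.5
The smallest is to Cell-4, so P lies in the Voronoi region of Cell-4.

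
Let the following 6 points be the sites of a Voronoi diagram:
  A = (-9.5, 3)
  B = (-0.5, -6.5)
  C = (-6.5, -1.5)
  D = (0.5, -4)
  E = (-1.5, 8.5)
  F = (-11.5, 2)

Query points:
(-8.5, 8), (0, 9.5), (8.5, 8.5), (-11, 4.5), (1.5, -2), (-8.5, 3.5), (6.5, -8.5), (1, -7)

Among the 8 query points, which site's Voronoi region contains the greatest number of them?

A

(-8.5, 8) — d² to each: A:26, B:274.25, C:94.25, D:225, E:49.25, F:45 → nearest is A
(0, 9.5) — d² to each: A:132.5, B:256.25, C:163.25, D:182.5, E:3.25, F:188.5 → nearest is E
(8.5, 8.5) — d² to each: A:354.25, B:306, C:325, D:220.25, E:100, F:442.25 → nearest is E
(-11, 4.5) — d² to each: A:4.5, B:231.25, C:56.25, D:204.5, E:106.25, F:6.5 → nearest is A
(1.5, -2) — d² to each: A:146, B:24.25, C:64.25, D:5, E:119.25, F:185 → nearest is D
(-8.5, 3.5) — d² to each: A:1.25, B:164, C:29, D:137.25, E:74, F:11.25 → nearest is A
(6.5, -8.5) — d² to each: A:388.25, B:53, C:218, D:56.25, E:353, F:434.25 → nearest is B
(1, -7) — d² to each: A:210.25, B:2.5, C:86.5, D:9.25, E:246.5, F:237.25 → nearest is B
Tally — A:3, B:2, D:1, E:2. A captures the most (3).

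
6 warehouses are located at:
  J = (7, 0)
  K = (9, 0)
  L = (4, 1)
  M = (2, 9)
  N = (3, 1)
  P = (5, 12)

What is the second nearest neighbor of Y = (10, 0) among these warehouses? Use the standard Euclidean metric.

Compare squared distances (the ordering matches that of the actual distances):
|YJ|² = (10−7)² + (0−0)² = 9 + 0 = 9
|YK|² = (10−9)² + (0−0)² = 1 + 0 = 1
|YL|² = (10−4)² + (0−1)² = 36 + 1 = 37
|YM|² = (10−2)² + (0−9)² = 64 + 81 = 145
|YN|² = (10−3)² + (0−1)² = 49 + 1 = 50
|YP|² = (10−5)² + (0−12)² = 25 + 144 = 169
Sorted ascending: K, J, L, … — the second-nearest is J.

J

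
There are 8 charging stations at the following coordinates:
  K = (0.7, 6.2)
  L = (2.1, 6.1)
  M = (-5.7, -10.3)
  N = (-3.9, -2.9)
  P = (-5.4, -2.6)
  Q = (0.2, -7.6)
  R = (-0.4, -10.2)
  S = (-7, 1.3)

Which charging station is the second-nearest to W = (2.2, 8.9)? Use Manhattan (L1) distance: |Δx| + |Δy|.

K

d(W,K) = |2.2−0.7| + |8.9−6.2| = 1.5 + 2.7 = 4.2
d(W,L) = |2.2−2.1| + |8.9−6.1| = 0.1 + 2.8 = 2.9
d(W,M) = |2.2−(-5.7)| + |8.9−(-10.3)| = 7.9 + 19.2 = 27.1
d(W,N) = |2.2−(-3.9)| + |8.9−(-2.9)| = 6.1 + 11.8 = 17.9
d(W,P) = |2.2−(-5.4)| + |8.9−(-2.6)| = 7.6 + 11.5 = 19.1
d(W,Q) = |2.2−0.2| + |8.9−(-7.6)| = 2 + 16.5 = 18.5
d(W,R) = |2.2−(-0.4)| + |8.9−(-10.2)| = 2.6 + 19.1 = 21.7
d(W,S) = |2.2−(-7)| + |8.9−1.3| = 9.2 + 7.6 = 16.8
Sorted ascending: L, K, S, … — the second-nearest is K.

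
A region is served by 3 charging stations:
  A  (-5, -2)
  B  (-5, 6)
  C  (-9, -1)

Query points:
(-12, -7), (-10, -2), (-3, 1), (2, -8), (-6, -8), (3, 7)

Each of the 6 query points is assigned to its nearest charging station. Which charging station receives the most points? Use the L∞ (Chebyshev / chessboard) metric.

(-12, -7) — d to each: A:7, B:13, C:6 → nearest is C
(-10, -2) — d to each: A:5, B:8, C:1 → nearest is C
(-3, 1) — d to each: A:3, B:5, C:6 → nearest is A
(2, -8) — d to each: A:7, B:14, C:11 → nearest is A
(-6, -8) — d to each: A:6, B:14, C:7 → nearest is A
(3, 7) — d to each: A:9, B:8, C:12 → nearest is B
Tally — A:3, B:1, C:2. A captures the most (3).

A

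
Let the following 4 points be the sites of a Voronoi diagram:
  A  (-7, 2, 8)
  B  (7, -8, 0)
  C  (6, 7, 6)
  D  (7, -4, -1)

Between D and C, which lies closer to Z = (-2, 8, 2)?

C

Compare squared distances:
|ZD|² = (-2−7)² + (8−(-4))² + (2−(-1))² = 81 + 144 + 9 = 234
|ZC|² = (-2−6)² + (8−7)² + (2−6)² = 64 + 1 + 16 = 81
234 > 81, so C is closer.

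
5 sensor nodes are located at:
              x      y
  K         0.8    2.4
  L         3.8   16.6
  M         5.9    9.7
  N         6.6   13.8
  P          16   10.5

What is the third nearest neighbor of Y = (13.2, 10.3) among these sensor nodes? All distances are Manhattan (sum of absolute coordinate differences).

d(Y,K) = |13.2−0.8| + |10.3−2.4| = 12.4 + 7.9 = 20.3
d(Y,L) = |13.2−3.8| + |10.3−16.6| = 9.4 + 6.3 = 15.7
d(Y,M) = |13.2−5.9| + |10.3−9.7| = 7.3 + 0.6 = 7.9
d(Y,N) = |13.2−6.6| + |10.3−13.8| = 6.6 + 3.5 = 10.1
d(Y,P) = |13.2−16| + |10.3−10.5| = 2.8 + 0.2 = 3
Sorted ascending: P, M, N, L, … — the third-nearest is N.

N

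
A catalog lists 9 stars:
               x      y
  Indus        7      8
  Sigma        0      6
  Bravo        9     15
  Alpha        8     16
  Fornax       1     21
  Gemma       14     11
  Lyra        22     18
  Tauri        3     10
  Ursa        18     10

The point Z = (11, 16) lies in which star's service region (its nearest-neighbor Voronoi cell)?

Bravo

Squared Euclidean distances:
d²(Z, Indus) = 16 + 64 = 80
d²(Z, Sigma) = 121 + 100 = 221
d²(Z, Bravo) = 4 + 1 = 5
d²(Z, Alpha) = 9 + 0 = 9
d²(Z, Fornax) = 100 + 25 = 125
d²(Z, Gemma) = 9 + 25 = 34
d²(Z, Lyra) = 121 + 4 = 125
d²(Z, Tauri) = 64 + 36 = 100
d²(Z, Ursa) = 49 + 36 = 85
Bravo is nearest.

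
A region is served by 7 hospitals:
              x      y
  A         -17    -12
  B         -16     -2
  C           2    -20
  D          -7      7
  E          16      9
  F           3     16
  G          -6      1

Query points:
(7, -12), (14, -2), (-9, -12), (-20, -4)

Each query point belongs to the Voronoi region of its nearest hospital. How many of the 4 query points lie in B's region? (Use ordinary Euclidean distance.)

1

(7, -12) — d² to each: A:576, B:629, C:89, D:557, E:522, F:800, G:338 → nearest is C
(14, -2) — d² to each: A:1061, B:900, C:468, D:522, E:125, F:445, G:409 → nearest is E
(-9, -12) — d² to each: A:64, B:149, C:185, D:365, E:1066, F:928, G:178 → nearest is A
(-20, -4) — d² to each: A:73, B:20, C:740, D:290, E:1465, F:929, G:221 → nearest is B
1 of the 4 points has B as nearest.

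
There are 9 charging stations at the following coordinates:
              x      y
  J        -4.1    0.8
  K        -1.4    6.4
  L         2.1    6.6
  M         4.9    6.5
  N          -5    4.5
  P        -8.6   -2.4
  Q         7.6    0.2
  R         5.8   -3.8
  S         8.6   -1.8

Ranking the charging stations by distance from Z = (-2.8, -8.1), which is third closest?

R

Squared Euclidean distances:
|ZJ|² = (-2.8−(-4.1))² + (-8.1−0.8)² = 1.69 + 79.21 = 80.9
|ZK|² = (-2.8−(-1.4))² + (-8.1−6.4)² = 1.96 + 210.25 = 212.21
|ZL|² = (-2.8−2.1)² + (-8.1−6.6)² = 24.01 + 216.09 = 240.1
|ZM|² = (-2.8−4.9)² + (-8.1−6.5)² = 59.29 + 213.16 = 272.45
|ZN|² = (-2.8−(-5))² + (-8.1−4.5)² = 4.84 + 158.76 = 163.6
|ZP|² = (-2.8−(-8.6))² + (-8.1−(-2.4))² = 33.64 + 32.49 = 66.13
|ZQ|² = (-2.8−7.6)² + (-8.1−0.2)² = 108.16 + 68.89 = 177.05
|ZR|² = (-2.8−5.8)² + (-8.1−(-3.8))² = 73.96 + 18.49 = 92.45
|ZS|² = (-2.8−8.6)² + (-8.1−(-1.8))² = 129.96 + 39.69 = 169.65
Sorted ascending: P, J, R, N, … — the third-nearest is R.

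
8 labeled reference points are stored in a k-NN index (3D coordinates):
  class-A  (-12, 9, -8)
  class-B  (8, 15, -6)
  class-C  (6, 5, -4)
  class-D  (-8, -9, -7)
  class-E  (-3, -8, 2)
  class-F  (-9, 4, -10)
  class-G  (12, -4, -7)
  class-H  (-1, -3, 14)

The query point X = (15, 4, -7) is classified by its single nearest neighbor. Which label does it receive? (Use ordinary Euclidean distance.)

Squared Euclidean distances:
d²(X, class-A) = (15−(-12))² + (4−9)² + (-7−(-8))² = 729 + 25 + 1 = 755
d²(X, class-B) = (15−8)² + (4−15)² + (-7−(-6))² = 49 + 121 + 1 = 171
d²(X, class-C) = (15−6)² + (4−5)² + (-7−(-4))² = 81 + 1 + 9 = 91
d²(X, class-D) = (15−(-8))² + (4−(-9))² + (-7−(-7))² = 529 + 169 + 0 = 698
d²(X, class-E) = (15−(-3))² + (4−(-8))² + (-7−2)² = 324 + 144 + 81 = 549
d²(X, class-F) = (15−(-9))² + (4−4)² + (-7−(-10))² = 576 + 0 + 9 = 585
d²(X, class-G) = (15−12)² + (4−(-4))² + (-7−(-7))² = 9 + 64 + 0 = 73
d²(X, class-H) = (15−(-1))² + (4−(-3))² + (-7−14)² = 256 + 49 + 441 = 746
class-G is nearest.

class-G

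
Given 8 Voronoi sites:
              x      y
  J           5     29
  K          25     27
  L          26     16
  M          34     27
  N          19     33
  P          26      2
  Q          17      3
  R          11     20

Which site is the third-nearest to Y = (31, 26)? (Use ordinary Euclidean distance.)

Squared Euclidean distances:
|YJ|² = 676 + 9 = 685
|YK|² = 36 + 1 = 37
|YL|² = 25 + 100 = 125
|YM|² = 9 + 1 = 10
|YN|² = 144 + 49 = 193
|YP|² = 25 + 576 = 601
|YQ|² = 196 + 529 = 725
|YR|² = 400 + 36 = 436
Sorted ascending: M, K, L, N, … — the third-nearest is L.

L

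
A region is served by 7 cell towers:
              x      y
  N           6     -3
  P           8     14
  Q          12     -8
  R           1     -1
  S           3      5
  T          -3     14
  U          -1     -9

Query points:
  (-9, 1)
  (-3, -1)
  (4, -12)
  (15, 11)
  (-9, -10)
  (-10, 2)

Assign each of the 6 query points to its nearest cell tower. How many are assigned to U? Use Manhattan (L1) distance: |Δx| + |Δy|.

(-9, 1) — d to each: N:19, P:30, Q:30, R:12, S:16, T:19, U:18 → nearest is R
(-3, -1) — d to each: N:11, P:26, Q:22, R:4, S:12, T:15, U:10 → nearest is R
(4, -12) — d to each: N:11, P:30, Q:12, R:14, S:18, T:33, U:8 → nearest is U
(15, 11) — d to each: N:23, P:10, Q:22, R:26, S:18, T:21, U:36 → nearest is P
(-9, -10) — d to each: N:22, P:41, Q:23, R:19, S:27, T:30, U:9 → nearest is U
(-10, 2) — d to each: N:21, P:30, Q:32, R:14, S:16, T:19, U:20 → nearest is R
2 of the 6 points have U as nearest.

2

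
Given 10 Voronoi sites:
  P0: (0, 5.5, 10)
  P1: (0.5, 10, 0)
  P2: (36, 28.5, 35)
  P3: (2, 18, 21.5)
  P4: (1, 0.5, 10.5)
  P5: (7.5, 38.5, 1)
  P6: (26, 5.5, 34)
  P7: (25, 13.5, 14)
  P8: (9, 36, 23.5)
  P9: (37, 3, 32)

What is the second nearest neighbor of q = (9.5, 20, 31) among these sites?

Squared Euclidean distances:
|qP0|² = (9.5−0)² + (20−5.5)² + (31−10)² = 90.25 + 210.25 + 441 = 741.5
|qP1|² = (9.5−0.5)² + (20−10)² + (31−0)² = 81 + 100 + 961 = 1142
|qP2|² = (9.5−36)² + (20−28.5)² + (31−35)² = 702.25 + 72.25 + 16 = 790.5
|qP3|² = (9.5−2)² + (20−18)² + (31−21.5)² = 56.25 + 4 + 90.25 = 150.5
|qP4|² = (9.5−1)² + (20−0.5)² + (31−10.5)² = 72.25 + 380.25 + 420.25 = 872.75
|qP5|² = (9.5−7.5)² + (20−38.5)² + (31−1)² = 4 + 342.25 + 900 = 1246.25
|qP6|² = (9.5−26)² + (20−5.5)² + (31−34)² = 272.25 + 210.25 + 9 = 491.5
|qP7|² = (9.5−25)² + (20−13.5)² + (31−14)² = 240.25 + 42.25 + 289 = 571.5
|qP8|² = (9.5−9)² + (20−36)² + (31−23.5)² = 0.25 + 256 + 56.25 = 312.5
|qP9|² = (9.5−37)² + (20−3)² + (31−32)² = 756.25 + 289 + 1 = 1046.25
Sorted ascending: P3, P8, P6, … — the second-nearest is P8.

P8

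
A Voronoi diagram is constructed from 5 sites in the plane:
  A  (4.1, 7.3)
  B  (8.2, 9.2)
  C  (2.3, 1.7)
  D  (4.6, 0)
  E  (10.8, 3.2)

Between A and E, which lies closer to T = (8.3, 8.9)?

A

Compare squared distances:
|TA|² = (8.3−4.1)² + (8.9−7.3)² = 17.64 + 2.56 = 20.2
|TE|² = (8.3−10.8)² + (8.9−3.2)² = 6.25 + 32.49 = 38.74
20.2 < 38.74, so A is closer.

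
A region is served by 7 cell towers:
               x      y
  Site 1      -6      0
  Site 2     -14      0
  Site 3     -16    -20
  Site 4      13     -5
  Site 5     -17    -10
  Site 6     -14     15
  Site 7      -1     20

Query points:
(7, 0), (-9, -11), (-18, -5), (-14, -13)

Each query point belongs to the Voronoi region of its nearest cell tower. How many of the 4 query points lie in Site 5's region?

(7, 0) — d² to each: Site 1:169, Site 2:441, Site 3:929, Site 4:61, Site 5:676, Site 6:666, Site 7:464 → nearest is Site 4
(-9, -11) — d² to each: Site 1:130, Site 2:146, Site 3:130, Site 4:520, Site 5:65, Site 6:701, Site 7:1025 → nearest is Site 5
(-18, -5) — d² to each: Site 1:169, Site 2:41, Site 3:229, Site 4:961, Site 5:26, Site 6:416, Site 7:914 → nearest is Site 5
(-14, -13) — d² to each: Site 1:233, Site 2:169, Site 3:53, Site 4:793, Site 5:18, Site 6:784, Site 7:1258 → nearest is Site 5
3 of the 4 points have Site 5 as nearest.

3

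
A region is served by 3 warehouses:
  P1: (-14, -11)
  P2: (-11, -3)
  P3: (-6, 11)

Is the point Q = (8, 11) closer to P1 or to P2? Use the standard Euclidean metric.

Compare squared distances:
|QP1|² = (8−(-14))² + (11−(-11))² = 484 + 484 = 968
|QP2|² = (8−(-11))² + (11−(-3))² = 361 + 196 = 557
968 > 557, so P2 is closer.

P2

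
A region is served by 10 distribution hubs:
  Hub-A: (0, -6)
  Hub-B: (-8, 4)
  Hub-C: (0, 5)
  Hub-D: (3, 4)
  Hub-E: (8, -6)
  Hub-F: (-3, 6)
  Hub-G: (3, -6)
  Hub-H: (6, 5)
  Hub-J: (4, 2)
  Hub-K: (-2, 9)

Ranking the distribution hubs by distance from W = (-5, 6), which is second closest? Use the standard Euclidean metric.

Hub-B

Compare squared distances (the ordering matches that of the actual distances):
d²(W, Hub-A) = (-5−0)² + (6−(-6))² = 25 + 144 = 169
d²(W, Hub-B) = (-5−(-8))² + (6−4)² = 9 + 4 = 13
d²(W, Hub-C) = (-5−0)² + (6−5)² = 25 + 1 = 26
d²(W, Hub-D) = (-5−3)² + (6−4)² = 64 + 4 = 68
d²(W, Hub-E) = (-5−8)² + (6−(-6))² = 169 + 144 = 313
d²(W, Hub-F) = (-5−(-3))² + (6−6)² = 4 + 0 = 4
d²(W, Hub-G) = (-5−3)² + (6−(-6))² = 64 + 144 = 208
d²(W, Hub-H) = (-5−6)² + (6−5)² = 121 + 1 = 122
d²(W, Hub-J) = (-5−4)² + (6−2)² = 81 + 16 = 97
d²(W, Hub-K) = (-5−(-2))² + (6−9)² = 9 + 9 = 18
Sorted ascending: Hub-F, Hub-B, Hub-K, … — the second-nearest is Hub-B.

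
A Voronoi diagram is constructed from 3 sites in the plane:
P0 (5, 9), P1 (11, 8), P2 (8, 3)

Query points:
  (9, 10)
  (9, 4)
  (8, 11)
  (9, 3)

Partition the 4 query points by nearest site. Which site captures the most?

P2

(9, 10) — d² to each: P0:17, P1:8, P2:50 → nearest is P1
(9, 4) — d² to each: P0:41, P1:20, P2:2 → nearest is P2
(8, 11) — d² to each: P0:13, P1:18, P2:64 → nearest is P0
(9, 3) — d² to each: P0:52, P1:29, P2:1 → nearest is P2
Tally — P0:1, P1:1, P2:2. P2 captures the most (2).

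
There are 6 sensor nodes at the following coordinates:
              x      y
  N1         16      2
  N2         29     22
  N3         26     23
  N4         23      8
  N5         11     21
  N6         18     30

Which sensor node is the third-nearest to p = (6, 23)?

N3

Squared Euclidean distances:
|pN1|² = 100 + 441 = 541
|pN2|² = 529 + 1 = 530
|pN3|² = 400 + 0 = 400
|pN4|² = 289 + 225 = 514
|pN5|² = 25 + 4 = 29
|pN6|² = 144 + 49 = 193
Sorted ascending: N5, N6, N3, N4, … — the third-nearest is N3.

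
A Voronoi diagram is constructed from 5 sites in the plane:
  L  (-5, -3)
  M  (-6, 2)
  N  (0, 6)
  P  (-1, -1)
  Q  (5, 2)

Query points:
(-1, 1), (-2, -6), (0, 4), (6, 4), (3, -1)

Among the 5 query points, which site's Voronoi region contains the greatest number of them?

(-1, 1) — d² to each: L:32, M:26, N:26, P:4, Q:37 → nearest is P
(-2, -6) — d² to each: L:18, M:80, N:148, P:26, Q:113 → nearest is L
(0, 4) — d² to each: L:74, M:40, N:4, P:26, Q:29 → nearest is N
(6, 4) — d² to each: L:170, M:148, N:40, P:74, Q:5 → nearest is Q
(3, -1) — d² to each: L:68, M:90, N:58, P:16, Q:13 → nearest is Q
Tally — L:1, N:1, P:1, Q:2. Q captures the most (2).

Q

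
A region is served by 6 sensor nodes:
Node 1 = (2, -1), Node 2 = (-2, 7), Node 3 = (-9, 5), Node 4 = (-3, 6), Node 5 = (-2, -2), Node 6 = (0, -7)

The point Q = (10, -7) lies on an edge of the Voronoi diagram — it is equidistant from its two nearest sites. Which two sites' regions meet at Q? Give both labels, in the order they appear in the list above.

Node 1 and Node 6

Squared distances from Q to each site:
d²(Q, Node 1) = 64 + 36 = 100
d²(Q, Node 2) = 144 + 196 = 340
d²(Q, Node 3) = 361 + 144 = 505
d²(Q, Node 4) = 169 + 169 = 338
d²(Q, Node 5) = 144 + 25 = 169
d²(Q, Node 6) = 100 + 0 = 100
Q is equidistant from Node 1 and Node 6 (both at squared distance 100), and every other site is strictly farther — so Q lies on the Node 1–Node 6 Voronoi edge.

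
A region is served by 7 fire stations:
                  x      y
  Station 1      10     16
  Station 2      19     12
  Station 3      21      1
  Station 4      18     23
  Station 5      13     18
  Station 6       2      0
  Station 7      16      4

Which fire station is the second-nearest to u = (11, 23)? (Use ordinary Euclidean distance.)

Squared Euclidean distances:
d²(u, Station 1) = 1 + 49 = 50
d²(u, Station 2) = 64 + 121 = 185
d²(u, Station 3) = 100 + 484 = 584
d²(u, Station 4) = 49 + 0 = 49
d²(u, Station 5) = 4 + 25 = 29
d²(u, Station 6) = 81 + 529 = 610
d²(u, Station 7) = 25 + 361 = 386
Sorted ascending: Station 5, Station 4, Station 1, … — the second-nearest is Station 4.

Station 4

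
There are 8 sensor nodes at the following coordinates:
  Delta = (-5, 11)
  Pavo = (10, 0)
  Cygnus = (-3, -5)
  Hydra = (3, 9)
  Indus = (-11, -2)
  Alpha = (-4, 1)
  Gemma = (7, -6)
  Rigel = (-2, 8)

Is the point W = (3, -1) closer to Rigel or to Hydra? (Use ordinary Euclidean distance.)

Hydra

Compare squared distances:
d²(W, Rigel) = (3−(-2))² + (-1−8)² = 25 + 81 = 106
d²(W, Hydra) = (3−3)² + (-1−9)² = 0 + 100 = 100
106 > 100, so Hydra is closer.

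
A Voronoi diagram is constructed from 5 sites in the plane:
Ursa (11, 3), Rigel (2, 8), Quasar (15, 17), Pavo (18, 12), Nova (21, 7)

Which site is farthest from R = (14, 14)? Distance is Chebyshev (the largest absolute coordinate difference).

Rigel

d(R, Ursa) = max(3, 11) = 11
d(R, Rigel) = max(12, 6) = 12
d(R, Quasar) = max(1, 3) = 3
d(R, Pavo) = max(4, 2) = 4
d(R, Nova) = max(7, 7) = 7
The largest is to Rigel.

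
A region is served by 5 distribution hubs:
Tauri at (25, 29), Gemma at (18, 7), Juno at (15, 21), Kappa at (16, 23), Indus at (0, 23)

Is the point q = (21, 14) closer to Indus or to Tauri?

Tauri

Compare squared distances:
d²(q, Indus) = (21−0)² + (14−23)² = 441 + 81 = 522
d²(q, Tauri) = (21−25)² + (14−29)² = 16 + 225 = 241
522 > 241, so Tauri is closer.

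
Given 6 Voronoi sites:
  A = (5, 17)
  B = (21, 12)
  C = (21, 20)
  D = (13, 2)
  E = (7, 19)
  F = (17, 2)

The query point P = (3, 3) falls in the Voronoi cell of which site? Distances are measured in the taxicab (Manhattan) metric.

d(P,A) = |3−5| + |3−17| = 2 + 14 = 16
d(P,B) = |3−21| + |3−12| = 18 + 9 = 27
d(P,C) = |3−21| + |3−20| = 18 + 17 = 35
d(P,D) = |3−13| + |3−2| = 10 + 1 = 11
d(P,E) = |3−7| + |3−19| = 4 + 16 = 20
d(P,F) = |3−17| + |3−2| = 14 + 1 = 15
D is nearest.

D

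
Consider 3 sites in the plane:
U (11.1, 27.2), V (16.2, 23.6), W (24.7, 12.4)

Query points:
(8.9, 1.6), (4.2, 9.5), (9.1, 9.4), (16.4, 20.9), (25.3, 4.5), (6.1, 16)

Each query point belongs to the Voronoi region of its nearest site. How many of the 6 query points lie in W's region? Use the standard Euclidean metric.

2

(8.9, 1.6) — d² to each: U:660.2, V:537.29, W:366.28 → nearest is W
(4.2, 9.5) — d² to each: U:360.9, V:342.81, W:428.66 → nearest is V
(9.1, 9.4) — d² to each: U:320.84, V:252.05, W:252.36 → nearest is V
(16.4, 20.9) — d² to each: U:67.78, V:7.33, W:141.14 → nearest is V
(25.3, 4.5) — d² to each: U:716.93, V:447.62, W:62.77 → nearest is W
(6.1, 16) — d² to each: U:150.44, V:159.77, W:358.92 → nearest is U
2 of the 6 points have W as nearest.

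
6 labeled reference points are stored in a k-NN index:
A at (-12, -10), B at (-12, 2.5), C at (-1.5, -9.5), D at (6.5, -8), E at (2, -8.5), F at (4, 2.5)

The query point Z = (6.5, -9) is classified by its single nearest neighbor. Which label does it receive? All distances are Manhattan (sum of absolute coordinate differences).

d(Z,A) = |6.5−(-12)| + |-9−(-10)| = 18.5 + 1 = 19.5
d(Z,B) = |6.5−(-12)| + |-9−2.5| = 18.5 + 11.5 = 30
d(Z,C) = |6.5−(-1.5)| + |-9−(-9.5)| = 8 + 0.5 = 8.5
d(Z,D) = |6.5−6.5| + |-9−(-8)| = 0 + 1 = 1
d(Z,E) = |6.5−2| + |-9−(-8.5)| = 4.5 + 0.5 = 5
d(Z,F) = |6.5−4| + |-9−2.5| = 2.5 + 11.5 = 14
The smallest is to D, so Z lies in the Voronoi region of D.

D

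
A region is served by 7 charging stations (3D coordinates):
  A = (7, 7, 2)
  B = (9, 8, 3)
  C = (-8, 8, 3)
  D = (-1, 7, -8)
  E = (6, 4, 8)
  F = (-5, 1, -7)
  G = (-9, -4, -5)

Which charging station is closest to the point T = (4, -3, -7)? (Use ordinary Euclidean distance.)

Since √ is increasing, it suffices to compare squared distances:
|TA|² = (4−7)² + (-3−7)² + (-7−2)² = 9 + 100 + 81 = 190
|TB|² = (4−9)² + (-3−8)² + (-7−3)² = 25 + 121 + 100 = 246
|TC|² = (4−(-8))² + (-3−8)² + (-7−3)² = 144 + 121 + 100 = 365
|TD|² = (4−(-1))² + (-3−7)² + (-7−(-8))² = 25 + 100 + 1 = 126
|TE|² = (4−6)² + (-3−4)² + (-7−8)² = 4 + 49 + 225 = 278
|TF|² = (4−(-5))² + (-3−1)² + (-7−(-7))² = 81 + 16 + 0 = 97
|TG|² = (4−(-9))² + (-3−(-4))² + (-7−(-5))² = 169 + 1 + 4 = 174
The smallest is to F, so T lies in the Voronoi region of F.

F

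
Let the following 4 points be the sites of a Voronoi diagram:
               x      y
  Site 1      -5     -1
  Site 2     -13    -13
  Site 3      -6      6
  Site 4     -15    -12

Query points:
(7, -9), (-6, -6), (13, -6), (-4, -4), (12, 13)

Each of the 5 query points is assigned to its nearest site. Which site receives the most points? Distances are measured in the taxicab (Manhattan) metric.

Site 1

(7, -9) — d to each: Site 1:20, Site 2:24, Site 3:28, Site 4:25 → nearest is Site 1
(-6, -6) — d to each: Site 1:6, Site 2:14, Site 3:12, Site 4:15 → nearest is Site 1
(13, -6) — d to each: Site 1:23, Site 2:33, Site 3:31, Site 4:34 → nearest is Site 1
(-4, -4) — d to each: Site 1:4, Site 2:18, Site 3:12, Site 4:19 → nearest is Site 1
(12, 13) — d to each: Site 1:31, Site 2:51, Site 3:25, Site 4:52 → nearest is Site 3
Tally — Site 1:4, Site 3:1. Site 1 captures the most (4).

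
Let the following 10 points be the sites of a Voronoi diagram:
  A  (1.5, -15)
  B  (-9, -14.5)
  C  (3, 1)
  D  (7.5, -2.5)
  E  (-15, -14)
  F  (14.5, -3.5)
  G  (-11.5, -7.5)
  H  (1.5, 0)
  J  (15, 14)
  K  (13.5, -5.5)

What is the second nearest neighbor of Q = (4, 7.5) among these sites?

Since √ is increasing, it suffices to compare squared distances:
|QA|² = 6.25 + 506.25 = 512.5
|QB|² = 169 + 484 = 653
|QC|² = 1 + 42.25 = 43.25
|QD|² = 12.25 + 100 = 112.25
|QE|² = 361 + 462.25 = 823.25
|QF|² = 110.25 + 121 = 231.25
|QG|² = 240.25 + 225 = 465.25
|QH|² = 6.25 + 56.25 = 62.5
|QJ|² = 121 + 42.25 = 163.25
|QK|² = 90.25 + 169 = 259.25
Sorted ascending: C, H, D, … — the second-nearest is H.

H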